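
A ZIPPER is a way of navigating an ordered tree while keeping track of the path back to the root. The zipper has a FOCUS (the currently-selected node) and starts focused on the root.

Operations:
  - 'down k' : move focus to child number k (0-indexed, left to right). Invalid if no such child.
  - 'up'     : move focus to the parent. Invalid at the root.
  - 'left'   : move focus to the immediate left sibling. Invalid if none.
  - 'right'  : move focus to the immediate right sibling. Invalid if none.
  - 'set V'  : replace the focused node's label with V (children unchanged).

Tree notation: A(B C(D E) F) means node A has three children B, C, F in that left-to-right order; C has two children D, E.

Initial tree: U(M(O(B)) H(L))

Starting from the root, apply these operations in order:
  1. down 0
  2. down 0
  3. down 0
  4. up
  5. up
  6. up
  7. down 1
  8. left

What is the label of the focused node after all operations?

Step 1 (down 0): focus=M path=0 depth=1 children=['O'] left=[] right=['H'] parent=U
Step 2 (down 0): focus=O path=0/0 depth=2 children=['B'] left=[] right=[] parent=M
Step 3 (down 0): focus=B path=0/0/0 depth=3 children=[] left=[] right=[] parent=O
Step 4 (up): focus=O path=0/0 depth=2 children=['B'] left=[] right=[] parent=M
Step 5 (up): focus=M path=0 depth=1 children=['O'] left=[] right=['H'] parent=U
Step 6 (up): focus=U path=root depth=0 children=['M', 'H'] (at root)
Step 7 (down 1): focus=H path=1 depth=1 children=['L'] left=['M'] right=[] parent=U
Step 8 (left): focus=M path=0 depth=1 children=['O'] left=[] right=['H'] parent=U

Answer: M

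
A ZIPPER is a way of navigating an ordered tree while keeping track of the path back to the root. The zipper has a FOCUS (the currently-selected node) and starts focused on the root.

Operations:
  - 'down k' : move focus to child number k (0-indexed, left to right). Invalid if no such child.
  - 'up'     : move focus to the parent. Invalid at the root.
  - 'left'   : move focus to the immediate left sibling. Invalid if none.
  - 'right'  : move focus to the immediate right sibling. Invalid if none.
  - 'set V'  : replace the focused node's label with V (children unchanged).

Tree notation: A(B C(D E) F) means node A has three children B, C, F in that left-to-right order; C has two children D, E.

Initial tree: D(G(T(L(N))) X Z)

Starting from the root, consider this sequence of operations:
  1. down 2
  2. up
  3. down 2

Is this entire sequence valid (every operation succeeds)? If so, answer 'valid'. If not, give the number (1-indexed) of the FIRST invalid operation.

Step 1 (down 2): focus=Z path=2 depth=1 children=[] left=['G', 'X'] right=[] parent=D
Step 2 (up): focus=D path=root depth=0 children=['G', 'X', 'Z'] (at root)
Step 3 (down 2): focus=Z path=2 depth=1 children=[] left=['G', 'X'] right=[] parent=D

Answer: valid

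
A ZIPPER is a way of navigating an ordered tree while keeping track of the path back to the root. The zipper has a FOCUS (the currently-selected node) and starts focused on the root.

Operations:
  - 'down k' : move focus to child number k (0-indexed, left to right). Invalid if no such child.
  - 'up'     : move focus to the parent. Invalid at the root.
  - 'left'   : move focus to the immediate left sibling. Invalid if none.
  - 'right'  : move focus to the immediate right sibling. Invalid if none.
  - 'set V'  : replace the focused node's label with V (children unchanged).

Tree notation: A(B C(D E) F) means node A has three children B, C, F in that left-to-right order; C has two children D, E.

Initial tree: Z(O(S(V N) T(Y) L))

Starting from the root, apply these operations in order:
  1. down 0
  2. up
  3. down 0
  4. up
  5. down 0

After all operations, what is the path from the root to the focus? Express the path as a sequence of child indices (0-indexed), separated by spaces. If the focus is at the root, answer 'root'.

Answer: 0

Derivation:
Step 1 (down 0): focus=O path=0 depth=1 children=['S', 'T', 'L'] left=[] right=[] parent=Z
Step 2 (up): focus=Z path=root depth=0 children=['O'] (at root)
Step 3 (down 0): focus=O path=0 depth=1 children=['S', 'T', 'L'] left=[] right=[] parent=Z
Step 4 (up): focus=Z path=root depth=0 children=['O'] (at root)
Step 5 (down 0): focus=O path=0 depth=1 children=['S', 'T', 'L'] left=[] right=[] parent=Z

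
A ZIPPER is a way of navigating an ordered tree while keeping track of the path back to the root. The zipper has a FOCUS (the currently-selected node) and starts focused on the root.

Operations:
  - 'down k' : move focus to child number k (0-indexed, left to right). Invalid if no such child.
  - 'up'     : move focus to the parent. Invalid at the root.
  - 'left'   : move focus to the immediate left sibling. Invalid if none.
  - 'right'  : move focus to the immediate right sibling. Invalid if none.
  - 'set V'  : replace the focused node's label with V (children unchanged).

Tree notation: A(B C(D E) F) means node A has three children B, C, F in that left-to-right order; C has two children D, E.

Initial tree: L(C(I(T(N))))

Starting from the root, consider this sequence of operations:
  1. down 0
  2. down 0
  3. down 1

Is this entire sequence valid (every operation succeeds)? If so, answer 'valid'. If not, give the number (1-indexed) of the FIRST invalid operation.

Step 1 (down 0): focus=C path=0 depth=1 children=['I'] left=[] right=[] parent=L
Step 2 (down 0): focus=I path=0/0 depth=2 children=['T'] left=[] right=[] parent=C
Step 3 (down 1): INVALID

Answer: 3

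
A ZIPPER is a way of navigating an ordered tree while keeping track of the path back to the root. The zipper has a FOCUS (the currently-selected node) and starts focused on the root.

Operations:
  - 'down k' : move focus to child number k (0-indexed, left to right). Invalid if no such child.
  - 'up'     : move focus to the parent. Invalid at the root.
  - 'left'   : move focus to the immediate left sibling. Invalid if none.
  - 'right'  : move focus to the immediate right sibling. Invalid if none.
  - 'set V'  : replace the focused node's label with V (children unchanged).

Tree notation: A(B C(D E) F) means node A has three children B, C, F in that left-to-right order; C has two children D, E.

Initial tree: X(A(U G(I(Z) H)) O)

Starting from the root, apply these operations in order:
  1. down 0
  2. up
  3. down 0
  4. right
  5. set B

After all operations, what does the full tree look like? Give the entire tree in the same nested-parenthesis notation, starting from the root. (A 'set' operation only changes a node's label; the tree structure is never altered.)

Step 1 (down 0): focus=A path=0 depth=1 children=['U', 'G'] left=[] right=['O'] parent=X
Step 2 (up): focus=X path=root depth=0 children=['A', 'O'] (at root)
Step 3 (down 0): focus=A path=0 depth=1 children=['U', 'G'] left=[] right=['O'] parent=X
Step 4 (right): focus=O path=1 depth=1 children=[] left=['A'] right=[] parent=X
Step 5 (set B): focus=B path=1 depth=1 children=[] left=['A'] right=[] parent=X

Answer: X(A(U G(I(Z) H)) B)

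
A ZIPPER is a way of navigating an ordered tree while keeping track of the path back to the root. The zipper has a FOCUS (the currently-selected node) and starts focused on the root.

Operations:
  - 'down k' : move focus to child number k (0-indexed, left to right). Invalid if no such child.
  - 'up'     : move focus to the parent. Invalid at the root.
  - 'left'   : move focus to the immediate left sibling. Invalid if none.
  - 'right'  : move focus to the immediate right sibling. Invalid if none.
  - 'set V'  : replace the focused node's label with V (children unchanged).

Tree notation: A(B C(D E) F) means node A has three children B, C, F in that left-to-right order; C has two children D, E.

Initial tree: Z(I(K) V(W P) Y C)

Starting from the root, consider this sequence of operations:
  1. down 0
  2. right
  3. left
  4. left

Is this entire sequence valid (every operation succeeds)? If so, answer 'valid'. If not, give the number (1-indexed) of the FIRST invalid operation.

Answer: 4

Derivation:
Step 1 (down 0): focus=I path=0 depth=1 children=['K'] left=[] right=['V', 'Y', 'C'] parent=Z
Step 2 (right): focus=V path=1 depth=1 children=['W', 'P'] left=['I'] right=['Y', 'C'] parent=Z
Step 3 (left): focus=I path=0 depth=1 children=['K'] left=[] right=['V', 'Y', 'C'] parent=Z
Step 4 (left): INVALID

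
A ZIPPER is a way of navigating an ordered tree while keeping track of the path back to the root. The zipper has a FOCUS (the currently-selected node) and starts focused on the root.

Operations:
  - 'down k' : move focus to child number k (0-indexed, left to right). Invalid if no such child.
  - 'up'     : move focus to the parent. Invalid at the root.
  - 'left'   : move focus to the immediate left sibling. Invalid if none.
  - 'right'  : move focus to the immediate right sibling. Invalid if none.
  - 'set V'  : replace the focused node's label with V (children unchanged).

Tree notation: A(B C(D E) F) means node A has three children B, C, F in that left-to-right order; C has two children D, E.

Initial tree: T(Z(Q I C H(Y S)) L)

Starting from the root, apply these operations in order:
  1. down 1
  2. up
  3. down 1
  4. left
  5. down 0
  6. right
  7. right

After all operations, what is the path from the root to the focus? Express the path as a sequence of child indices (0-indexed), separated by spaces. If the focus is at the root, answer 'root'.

Step 1 (down 1): focus=L path=1 depth=1 children=[] left=['Z'] right=[] parent=T
Step 2 (up): focus=T path=root depth=0 children=['Z', 'L'] (at root)
Step 3 (down 1): focus=L path=1 depth=1 children=[] left=['Z'] right=[] parent=T
Step 4 (left): focus=Z path=0 depth=1 children=['Q', 'I', 'C', 'H'] left=[] right=['L'] parent=T
Step 5 (down 0): focus=Q path=0/0 depth=2 children=[] left=[] right=['I', 'C', 'H'] parent=Z
Step 6 (right): focus=I path=0/1 depth=2 children=[] left=['Q'] right=['C', 'H'] parent=Z
Step 7 (right): focus=C path=0/2 depth=2 children=[] left=['Q', 'I'] right=['H'] parent=Z

Answer: 0 2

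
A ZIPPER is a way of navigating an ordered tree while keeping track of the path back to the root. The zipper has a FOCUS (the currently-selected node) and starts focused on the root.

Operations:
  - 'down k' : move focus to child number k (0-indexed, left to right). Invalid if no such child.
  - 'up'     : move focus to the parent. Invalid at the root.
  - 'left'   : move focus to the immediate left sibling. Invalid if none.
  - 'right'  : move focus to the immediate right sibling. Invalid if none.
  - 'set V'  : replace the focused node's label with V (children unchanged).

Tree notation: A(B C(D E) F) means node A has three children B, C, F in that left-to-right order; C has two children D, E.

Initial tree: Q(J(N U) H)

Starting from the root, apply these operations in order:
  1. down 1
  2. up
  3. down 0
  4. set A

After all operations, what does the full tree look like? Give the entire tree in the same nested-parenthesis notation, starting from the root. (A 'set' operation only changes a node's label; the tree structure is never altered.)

Step 1 (down 1): focus=H path=1 depth=1 children=[] left=['J'] right=[] parent=Q
Step 2 (up): focus=Q path=root depth=0 children=['J', 'H'] (at root)
Step 3 (down 0): focus=J path=0 depth=1 children=['N', 'U'] left=[] right=['H'] parent=Q
Step 4 (set A): focus=A path=0 depth=1 children=['N', 'U'] left=[] right=['H'] parent=Q

Answer: Q(A(N U) H)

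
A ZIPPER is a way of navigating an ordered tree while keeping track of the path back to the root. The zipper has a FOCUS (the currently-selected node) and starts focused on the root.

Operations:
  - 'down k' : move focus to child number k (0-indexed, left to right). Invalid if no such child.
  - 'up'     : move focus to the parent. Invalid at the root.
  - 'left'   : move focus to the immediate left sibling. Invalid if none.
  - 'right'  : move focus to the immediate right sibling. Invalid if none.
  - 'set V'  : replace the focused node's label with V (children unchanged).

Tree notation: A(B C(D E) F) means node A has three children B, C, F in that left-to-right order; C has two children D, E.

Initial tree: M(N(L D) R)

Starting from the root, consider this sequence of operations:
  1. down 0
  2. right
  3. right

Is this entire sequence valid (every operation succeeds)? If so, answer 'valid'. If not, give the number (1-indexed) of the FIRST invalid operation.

Step 1 (down 0): focus=N path=0 depth=1 children=['L', 'D'] left=[] right=['R'] parent=M
Step 2 (right): focus=R path=1 depth=1 children=[] left=['N'] right=[] parent=M
Step 3 (right): INVALID

Answer: 3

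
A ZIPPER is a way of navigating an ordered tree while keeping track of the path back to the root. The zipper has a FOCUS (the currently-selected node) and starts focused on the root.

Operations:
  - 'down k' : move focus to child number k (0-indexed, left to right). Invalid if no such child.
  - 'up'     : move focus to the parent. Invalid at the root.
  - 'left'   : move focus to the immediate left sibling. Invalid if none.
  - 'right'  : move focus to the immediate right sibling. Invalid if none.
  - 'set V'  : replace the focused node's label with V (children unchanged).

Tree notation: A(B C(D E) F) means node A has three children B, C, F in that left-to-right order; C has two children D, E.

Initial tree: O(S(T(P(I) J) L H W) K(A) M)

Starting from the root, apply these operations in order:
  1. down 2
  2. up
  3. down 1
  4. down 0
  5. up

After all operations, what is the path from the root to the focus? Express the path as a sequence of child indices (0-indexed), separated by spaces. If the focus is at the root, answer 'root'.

Answer: 1

Derivation:
Step 1 (down 2): focus=M path=2 depth=1 children=[] left=['S', 'K'] right=[] parent=O
Step 2 (up): focus=O path=root depth=0 children=['S', 'K', 'M'] (at root)
Step 3 (down 1): focus=K path=1 depth=1 children=['A'] left=['S'] right=['M'] parent=O
Step 4 (down 0): focus=A path=1/0 depth=2 children=[] left=[] right=[] parent=K
Step 5 (up): focus=K path=1 depth=1 children=['A'] left=['S'] right=['M'] parent=O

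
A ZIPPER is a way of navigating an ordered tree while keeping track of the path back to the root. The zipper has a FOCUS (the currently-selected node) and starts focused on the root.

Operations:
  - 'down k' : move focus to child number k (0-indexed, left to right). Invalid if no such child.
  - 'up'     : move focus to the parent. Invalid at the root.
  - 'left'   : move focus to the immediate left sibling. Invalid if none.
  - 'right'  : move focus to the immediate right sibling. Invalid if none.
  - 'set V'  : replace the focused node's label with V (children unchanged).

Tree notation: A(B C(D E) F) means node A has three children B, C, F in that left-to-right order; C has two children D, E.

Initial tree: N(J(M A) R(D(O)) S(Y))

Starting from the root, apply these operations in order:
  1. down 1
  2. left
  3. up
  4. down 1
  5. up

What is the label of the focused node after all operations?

Answer: N

Derivation:
Step 1 (down 1): focus=R path=1 depth=1 children=['D'] left=['J'] right=['S'] parent=N
Step 2 (left): focus=J path=0 depth=1 children=['M', 'A'] left=[] right=['R', 'S'] parent=N
Step 3 (up): focus=N path=root depth=0 children=['J', 'R', 'S'] (at root)
Step 4 (down 1): focus=R path=1 depth=1 children=['D'] left=['J'] right=['S'] parent=N
Step 5 (up): focus=N path=root depth=0 children=['J', 'R', 'S'] (at root)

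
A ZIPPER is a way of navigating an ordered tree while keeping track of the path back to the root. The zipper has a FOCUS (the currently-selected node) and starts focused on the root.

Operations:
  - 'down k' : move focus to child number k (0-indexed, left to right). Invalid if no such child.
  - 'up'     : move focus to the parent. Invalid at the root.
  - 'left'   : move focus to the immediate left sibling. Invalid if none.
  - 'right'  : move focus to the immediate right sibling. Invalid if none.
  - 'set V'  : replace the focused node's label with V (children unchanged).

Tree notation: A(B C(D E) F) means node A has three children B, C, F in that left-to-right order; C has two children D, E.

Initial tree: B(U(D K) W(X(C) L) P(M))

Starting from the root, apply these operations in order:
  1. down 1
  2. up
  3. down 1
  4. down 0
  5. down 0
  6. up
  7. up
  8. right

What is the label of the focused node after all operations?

Answer: P

Derivation:
Step 1 (down 1): focus=W path=1 depth=1 children=['X', 'L'] left=['U'] right=['P'] parent=B
Step 2 (up): focus=B path=root depth=0 children=['U', 'W', 'P'] (at root)
Step 3 (down 1): focus=W path=1 depth=1 children=['X', 'L'] left=['U'] right=['P'] parent=B
Step 4 (down 0): focus=X path=1/0 depth=2 children=['C'] left=[] right=['L'] parent=W
Step 5 (down 0): focus=C path=1/0/0 depth=3 children=[] left=[] right=[] parent=X
Step 6 (up): focus=X path=1/0 depth=2 children=['C'] left=[] right=['L'] parent=W
Step 7 (up): focus=W path=1 depth=1 children=['X', 'L'] left=['U'] right=['P'] parent=B
Step 8 (right): focus=P path=2 depth=1 children=['M'] left=['U', 'W'] right=[] parent=B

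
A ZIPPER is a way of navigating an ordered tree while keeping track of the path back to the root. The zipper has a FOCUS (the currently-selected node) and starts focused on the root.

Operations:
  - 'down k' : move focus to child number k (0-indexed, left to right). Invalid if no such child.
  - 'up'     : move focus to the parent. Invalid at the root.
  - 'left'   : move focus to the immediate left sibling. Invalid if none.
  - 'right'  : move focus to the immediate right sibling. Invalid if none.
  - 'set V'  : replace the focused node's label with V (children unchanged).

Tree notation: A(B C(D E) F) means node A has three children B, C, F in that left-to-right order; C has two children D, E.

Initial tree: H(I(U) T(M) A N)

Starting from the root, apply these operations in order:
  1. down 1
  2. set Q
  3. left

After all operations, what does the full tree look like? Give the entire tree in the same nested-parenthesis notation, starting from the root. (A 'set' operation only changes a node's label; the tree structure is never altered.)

Step 1 (down 1): focus=T path=1 depth=1 children=['M'] left=['I'] right=['A', 'N'] parent=H
Step 2 (set Q): focus=Q path=1 depth=1 children=['M'] left=['I'] right=['A', 'N'] parent=H
Step 3 (left): focus=I path=0 depth=1 children=['U'] left=[] right=['Q', 'A', 'N'] parent=H

Answer: H(I(U) Q(M) A N)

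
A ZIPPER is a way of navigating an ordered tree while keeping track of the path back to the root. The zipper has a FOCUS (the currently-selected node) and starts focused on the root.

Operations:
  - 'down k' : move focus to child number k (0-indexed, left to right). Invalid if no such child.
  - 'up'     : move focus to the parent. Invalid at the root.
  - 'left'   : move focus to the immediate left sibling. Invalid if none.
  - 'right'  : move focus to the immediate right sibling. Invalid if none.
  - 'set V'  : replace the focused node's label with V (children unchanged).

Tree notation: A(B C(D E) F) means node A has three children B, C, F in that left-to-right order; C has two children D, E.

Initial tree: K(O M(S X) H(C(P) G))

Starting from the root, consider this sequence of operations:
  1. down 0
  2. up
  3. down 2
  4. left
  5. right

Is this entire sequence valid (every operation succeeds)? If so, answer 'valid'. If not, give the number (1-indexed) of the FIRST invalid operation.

Answer: valid

Derivation:
Step 1 (down 0): focus=O path=0 depth=1 children=[] left=[] right=['M', 'H'] parent=K
Step 2 (up): focus=K path=root depth=0 children=['O', 'M', 'H'] (at root)
Step 3 (down 2): focus=H path=2 depth=1 children=['C', 'G'] left=['O', 'M'] right=[] parent=K
Step 4 (left): focus=M path=1 depth=1 children=['S', 'X'] left=['O'] right=['H'] parent=K
Step 5 (right): focus=H path=2 depth=1 children=['C', 'G'] left=['O', 'M'] right=[] parent=K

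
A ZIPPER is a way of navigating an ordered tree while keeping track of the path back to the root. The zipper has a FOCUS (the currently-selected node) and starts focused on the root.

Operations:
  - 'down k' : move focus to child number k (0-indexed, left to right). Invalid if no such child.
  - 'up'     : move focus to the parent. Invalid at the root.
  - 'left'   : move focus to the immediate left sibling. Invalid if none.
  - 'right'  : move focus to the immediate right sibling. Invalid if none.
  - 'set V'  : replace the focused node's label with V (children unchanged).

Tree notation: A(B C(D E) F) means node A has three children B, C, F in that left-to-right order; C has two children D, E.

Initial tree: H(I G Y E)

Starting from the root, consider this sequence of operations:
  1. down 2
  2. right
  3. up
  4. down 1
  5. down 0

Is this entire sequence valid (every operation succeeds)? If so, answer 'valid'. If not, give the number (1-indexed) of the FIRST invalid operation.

Answer: 5

Derivation:
Step 1 (down 2): focus=Y path=2 depth=1 children=[] left=['I', 'G'] right=['E'] parent=H
Step 2 (right): focus=E path=3 depth=1 children=[] left=['I', 'G', 'Y'] right=[] parent=H
Step 3 (up): focus=H path=root depth=0 children=['I', 'G', 'Y', 'E'] (at root)
Step 4 (down 1): focus=G path=1 depth=1 children=[] left=['I'] right=['Y', 'E'] parent=H
Step 5 (down 0): INVALID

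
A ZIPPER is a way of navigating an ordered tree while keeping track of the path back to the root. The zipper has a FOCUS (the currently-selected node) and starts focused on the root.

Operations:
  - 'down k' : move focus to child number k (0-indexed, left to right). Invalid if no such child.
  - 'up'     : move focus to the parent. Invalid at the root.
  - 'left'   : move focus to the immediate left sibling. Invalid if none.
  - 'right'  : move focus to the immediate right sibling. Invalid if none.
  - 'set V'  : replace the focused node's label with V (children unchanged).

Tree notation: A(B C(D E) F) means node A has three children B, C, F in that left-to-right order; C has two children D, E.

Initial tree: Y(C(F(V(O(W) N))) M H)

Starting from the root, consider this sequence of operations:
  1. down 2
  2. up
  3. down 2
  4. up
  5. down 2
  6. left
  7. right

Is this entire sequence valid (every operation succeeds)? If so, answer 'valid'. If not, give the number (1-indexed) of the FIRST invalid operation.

Step 1 (down 2): focus=H path=2 depth=1 children=[] left=['C', 'M'] right=[] parent=Y
Step 2 (up): focus=Y path=root depth=0 children=['C', 'M', 'H'] (at root)
Step 3 (down 2): focus=H path=2 depth=1 children=[] left=['C', 'M'] right=[] parent=Y
Step 4 (up): focus=Y path=root depth=0 children=['C', 'M', 'H'] (at root)
Step 5 (down 2): focus=H path=2 depth=1 children=[] left=['C', 'M'] right=[] parent=Y
Step 6 (left): focus=M path=1 depth=1 children=[] left=['C'] right=['H'] parent=Y
Step 7 (right): focus=H path=2 depth=1 children=[] left=['C', 'M'] right=[] parent=Y

Answer: valid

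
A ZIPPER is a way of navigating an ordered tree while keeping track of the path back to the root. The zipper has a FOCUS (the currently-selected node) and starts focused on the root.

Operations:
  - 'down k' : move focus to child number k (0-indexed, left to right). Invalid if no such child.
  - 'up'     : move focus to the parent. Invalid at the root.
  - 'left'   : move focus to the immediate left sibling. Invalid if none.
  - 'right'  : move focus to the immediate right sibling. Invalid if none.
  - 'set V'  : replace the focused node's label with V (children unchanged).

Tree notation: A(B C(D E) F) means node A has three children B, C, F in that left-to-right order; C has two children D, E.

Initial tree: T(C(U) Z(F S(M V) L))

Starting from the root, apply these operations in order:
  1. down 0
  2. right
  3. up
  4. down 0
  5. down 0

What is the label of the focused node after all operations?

Answer: U

Derivation:
Step 1 (down 0): focus=C path=0 depth=1 children=['U'] left=[] right=['Z'] parent=T
Step 2 (right): focus=Z path=1 depth=1 children=['F', 'S', 'L'] left=['C'] right=[] parent=T
Step 3 (up): focus=T path=root depth=0 children=['C', 'Z'] (at root)
Step 4 (down 0): focus=C path=0 depth=1 children=['U'] left=[] right=['Z'] parent=T
Step 5 (down 0): focus=U path=0/0 depth=2 children=[] left=[] right=[] parent=C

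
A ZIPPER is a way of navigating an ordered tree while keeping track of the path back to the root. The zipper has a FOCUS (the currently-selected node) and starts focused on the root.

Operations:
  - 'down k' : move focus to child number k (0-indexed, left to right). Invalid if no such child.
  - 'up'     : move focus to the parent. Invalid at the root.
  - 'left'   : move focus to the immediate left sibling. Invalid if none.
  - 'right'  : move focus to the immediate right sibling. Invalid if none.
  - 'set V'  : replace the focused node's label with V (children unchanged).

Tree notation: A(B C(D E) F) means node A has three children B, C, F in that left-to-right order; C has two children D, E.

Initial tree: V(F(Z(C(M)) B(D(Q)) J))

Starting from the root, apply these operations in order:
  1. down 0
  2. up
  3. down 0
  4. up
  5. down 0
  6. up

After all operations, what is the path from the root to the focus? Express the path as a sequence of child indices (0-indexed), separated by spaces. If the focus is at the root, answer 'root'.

Step 1 (down 0): focus=F path=0 depth=1 children=['Z', 'B', 'J'] left=[] right=[] parent=V
Step 2 (up): focus=V path=root depth=0 children=['F'] (at root)
Step 3 (down 0): focus=F path=0 depth=1 children=['Z', 'B', 'J'] left=[] right=[] parent=V
Step 4 (up): focus=V path=root depth=0 children=['F'] (at root)
Step 5 (down 0): focus=F path=0 depth=1 children=['Z', 'B', 'J'] left=[] right=[] parent=V
Step 6 (up): focus=V path=root depth=0 children=['F'] (at root)

Answer: root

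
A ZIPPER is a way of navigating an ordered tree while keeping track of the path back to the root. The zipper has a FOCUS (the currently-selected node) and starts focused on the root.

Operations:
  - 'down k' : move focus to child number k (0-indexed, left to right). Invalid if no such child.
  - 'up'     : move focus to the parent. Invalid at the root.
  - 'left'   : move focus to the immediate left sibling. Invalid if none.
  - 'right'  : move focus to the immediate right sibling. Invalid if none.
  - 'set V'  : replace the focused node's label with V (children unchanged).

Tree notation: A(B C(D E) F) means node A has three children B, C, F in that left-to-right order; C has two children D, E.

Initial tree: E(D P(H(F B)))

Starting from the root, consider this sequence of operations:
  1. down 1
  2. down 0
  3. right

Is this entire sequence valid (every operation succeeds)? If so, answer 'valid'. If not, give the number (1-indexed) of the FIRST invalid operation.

Step 1 (down 1): focus=P path=1 depth=1 children=['H'] left=['D'] right=[] parent=E
Step 2 (down 0): focus=H path=1/0 depth=2 children=['F', 'B'] left=[] right=[] parent=P
Step 3 (right): INVALID

Answer: 3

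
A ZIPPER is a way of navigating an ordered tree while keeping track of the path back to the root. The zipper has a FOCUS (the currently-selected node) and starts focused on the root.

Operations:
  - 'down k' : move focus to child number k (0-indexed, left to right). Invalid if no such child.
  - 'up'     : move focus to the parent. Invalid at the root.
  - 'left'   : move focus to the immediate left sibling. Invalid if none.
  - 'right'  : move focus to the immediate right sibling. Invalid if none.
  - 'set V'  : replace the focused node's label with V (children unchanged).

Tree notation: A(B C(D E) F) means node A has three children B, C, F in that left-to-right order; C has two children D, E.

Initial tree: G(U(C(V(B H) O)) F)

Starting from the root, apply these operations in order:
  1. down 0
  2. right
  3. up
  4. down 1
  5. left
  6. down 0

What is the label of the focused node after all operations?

Step 1 (down 0): focus=U path=0 depth=1 children=['C'] left=[] right=['F'] parent=G
Step 2 (right): focus=F path=1 depth=1 children=[] left=['U'] right=[] parent=G
Step 3 (up): focus=G path=root depth=0 children=['U', 'F'] (at root)
Step 4 (down 1): focus=F path=1 depth=1 children=[] left=['U'] right=[] parent=G
Step 5 (left): focus=U path=0 depth=1 children=['C'] left=[] right=['F'] parent=G
Step 6 (down 0): focus=C path=0/0 depth=2 children=['V', 'O'] left=[] right=[] parent=U

Answer: C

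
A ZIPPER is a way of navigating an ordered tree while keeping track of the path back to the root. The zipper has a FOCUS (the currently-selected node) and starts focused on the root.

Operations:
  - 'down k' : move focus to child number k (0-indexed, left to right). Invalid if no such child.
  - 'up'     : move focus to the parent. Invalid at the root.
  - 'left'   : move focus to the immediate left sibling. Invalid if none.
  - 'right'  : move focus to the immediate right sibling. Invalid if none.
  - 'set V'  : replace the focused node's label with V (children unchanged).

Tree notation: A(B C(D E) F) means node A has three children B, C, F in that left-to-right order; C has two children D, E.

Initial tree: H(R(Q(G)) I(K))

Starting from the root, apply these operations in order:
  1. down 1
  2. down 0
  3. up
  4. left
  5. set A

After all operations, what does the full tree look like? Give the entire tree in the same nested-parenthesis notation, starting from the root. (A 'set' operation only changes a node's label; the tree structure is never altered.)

Step 1 (down 1): focus=I path=1 depth=1 children=['K'] left=['R'] right=[] parent=H
Step 2 (down 0): focus=K path=1/0 depth=2 children=[] left=[] right=[] parent=I
Step 3 (up): focus=I path=1 depth=1 children=['K'] left=['R'] right=[] parent=H
Step 4 (left): focus=R path=0 depth=1 children=['Q'] left=[] right=['I'] parent=H
Step 5 (set A): focus=A path=0 depth=1 children=['Q'] left=[] right=['I'] parent=H

Answer: H(A(Q(G)) I(K))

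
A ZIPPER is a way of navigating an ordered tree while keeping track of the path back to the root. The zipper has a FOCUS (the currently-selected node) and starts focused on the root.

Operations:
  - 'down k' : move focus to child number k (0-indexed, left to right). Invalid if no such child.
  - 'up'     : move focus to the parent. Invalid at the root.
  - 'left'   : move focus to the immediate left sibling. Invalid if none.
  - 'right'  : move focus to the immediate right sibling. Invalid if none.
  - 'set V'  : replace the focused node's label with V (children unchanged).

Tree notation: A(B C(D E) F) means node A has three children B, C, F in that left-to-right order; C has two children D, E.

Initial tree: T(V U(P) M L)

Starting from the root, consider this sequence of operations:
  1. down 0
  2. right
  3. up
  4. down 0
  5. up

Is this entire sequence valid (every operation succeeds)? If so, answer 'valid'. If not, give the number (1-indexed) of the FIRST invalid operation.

Step 1 (down 0): focus=V path=0 depth=1 children=[] left=[] right=['U', 'M', 'L'] parent=T
Step 2 (right): focus=U path=1 depth=1 children=['P'] left=['V'] right=['M', 'L'] parent=T
Step 3 (up): focus=T path=root depth=0 children=['V', 'U', 'M', 'L'] (at root)
Step 4 (down 0): focus=V path=0 depth=1 children=[] left=[] right=['U', 'M', 'L'] parent=T
Step 5 (up): focus=T path=root depth=0 children=['V', 'U', 'M', 'L'] (at root)

Answer: valid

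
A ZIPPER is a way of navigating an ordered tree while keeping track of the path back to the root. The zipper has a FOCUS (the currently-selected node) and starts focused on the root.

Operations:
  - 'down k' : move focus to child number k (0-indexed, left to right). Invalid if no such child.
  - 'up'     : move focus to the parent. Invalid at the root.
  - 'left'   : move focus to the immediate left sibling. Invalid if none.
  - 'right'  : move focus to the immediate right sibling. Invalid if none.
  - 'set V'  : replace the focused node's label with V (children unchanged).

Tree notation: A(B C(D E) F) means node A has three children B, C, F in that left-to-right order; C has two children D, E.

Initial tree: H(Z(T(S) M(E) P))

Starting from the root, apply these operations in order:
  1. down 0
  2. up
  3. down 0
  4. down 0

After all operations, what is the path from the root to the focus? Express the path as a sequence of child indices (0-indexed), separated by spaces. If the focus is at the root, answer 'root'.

Answer: 0 0

Derivation:
Step 1 (down 0): focus=Z path=0 depth=1 children=['T', 'M', 'P'] left=[] right=[] parent=H
Step 2 (up): focus=H path=root depth=0 children=['Z'] (at root)
Step 3 (down 0): focus=Z path=0 depth=1 children=['T', 'M', 'P'] left=[] right=[] parent=H
Step 4 (down 0): focus=T path=0/0 depth=2 children=['S'] left=[] right=['M', 'P'] parent=Z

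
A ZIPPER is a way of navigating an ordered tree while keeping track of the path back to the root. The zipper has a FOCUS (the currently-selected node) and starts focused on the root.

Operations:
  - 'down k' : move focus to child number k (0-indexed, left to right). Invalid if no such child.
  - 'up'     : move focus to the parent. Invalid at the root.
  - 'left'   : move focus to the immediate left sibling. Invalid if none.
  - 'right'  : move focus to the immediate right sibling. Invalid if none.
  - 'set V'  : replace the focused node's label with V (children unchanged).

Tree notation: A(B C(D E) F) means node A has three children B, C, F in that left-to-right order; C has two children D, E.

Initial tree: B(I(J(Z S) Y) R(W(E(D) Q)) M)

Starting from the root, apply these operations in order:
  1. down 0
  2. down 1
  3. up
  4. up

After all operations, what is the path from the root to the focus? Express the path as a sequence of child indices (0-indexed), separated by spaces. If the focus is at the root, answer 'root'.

Answer: root

Derivation:
Step 1 (down 0): focus=I path=0 depth=1 children=['J', 'Y'] left=[] right=['R', 'M'] parent=B
Step 2 (down 1): focus=Y path=0/1 depth=2 children=[] left=['J'] right=[] parent=I
Step 3 (up): focus=I path=0 depth=1 children=['J', 'Y'] left=[] right=['R', 'M'] parent=B
Step 4 (up): focus=B path=root depth=0 children=['I', 'R', 'M'] (at root)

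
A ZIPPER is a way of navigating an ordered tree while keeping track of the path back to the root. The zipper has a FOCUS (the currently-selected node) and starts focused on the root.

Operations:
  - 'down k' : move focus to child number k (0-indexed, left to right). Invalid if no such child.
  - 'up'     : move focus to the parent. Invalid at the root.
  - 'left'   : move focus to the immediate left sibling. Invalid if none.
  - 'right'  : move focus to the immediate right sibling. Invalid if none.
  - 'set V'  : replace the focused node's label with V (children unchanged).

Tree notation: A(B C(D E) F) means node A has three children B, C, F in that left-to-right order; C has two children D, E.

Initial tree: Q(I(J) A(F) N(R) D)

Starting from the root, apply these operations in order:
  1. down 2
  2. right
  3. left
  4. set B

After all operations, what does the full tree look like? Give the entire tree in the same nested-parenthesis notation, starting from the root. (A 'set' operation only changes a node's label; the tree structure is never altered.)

Answer: Q(I(J) A(F) B(R) D)

Derivation:
Step 1 (down 2): focus=N path=2 depth=1 children=['R'] left=['I', 'A'] right=['D'] parent=Q
Step 2 (right): focus=D path=3 depth=1 children=[] left=['I', 'A', 'N'] right=[] parent=Q
Step 3 (left): focus=N path=2 depth=1 children=['R'] left=['I', 'A'] right=['D'] parent=Q
Step 4 (set B): focus=B path=2 depth=1 children=['R'] left=['I', 'A'] right=['D'] parent=Q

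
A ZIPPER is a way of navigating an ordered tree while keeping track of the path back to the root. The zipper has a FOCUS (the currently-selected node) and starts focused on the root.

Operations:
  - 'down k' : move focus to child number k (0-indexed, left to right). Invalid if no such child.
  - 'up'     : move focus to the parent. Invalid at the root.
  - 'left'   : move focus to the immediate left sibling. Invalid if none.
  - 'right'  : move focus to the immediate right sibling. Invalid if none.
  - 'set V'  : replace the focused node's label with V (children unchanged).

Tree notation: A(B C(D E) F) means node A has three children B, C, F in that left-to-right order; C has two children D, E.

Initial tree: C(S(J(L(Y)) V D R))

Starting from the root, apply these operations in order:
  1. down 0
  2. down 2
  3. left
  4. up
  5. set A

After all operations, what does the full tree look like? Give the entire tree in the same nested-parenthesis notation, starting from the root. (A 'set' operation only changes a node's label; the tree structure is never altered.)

Answer: C(A(J(L(Y)) V D R))

Derivation:
Step 1 (down 0): focus=S path=0 depth=1 children=['J', 'V', 'D', 'R'] left=[] right=[] parent=C
Step 2 (down 2): focus=D path=0/2 depth=2 children=[] left=['J', 'V'] right=['R'] parent=S
Step 3 (left): focus=V path=0/1 depth=2 children=[] left=['J'] right=['D', 'R'] parent=S
Step 4 (up): focus=S path=0 depth=1 children=['J', 'V', 'D', 'R'] left=[] right=[] parent=C
Step 5 (set A): focus=A path=0 depth=1 children=['J', 'V', 'D', 'R'] left=[] right=[] parent=C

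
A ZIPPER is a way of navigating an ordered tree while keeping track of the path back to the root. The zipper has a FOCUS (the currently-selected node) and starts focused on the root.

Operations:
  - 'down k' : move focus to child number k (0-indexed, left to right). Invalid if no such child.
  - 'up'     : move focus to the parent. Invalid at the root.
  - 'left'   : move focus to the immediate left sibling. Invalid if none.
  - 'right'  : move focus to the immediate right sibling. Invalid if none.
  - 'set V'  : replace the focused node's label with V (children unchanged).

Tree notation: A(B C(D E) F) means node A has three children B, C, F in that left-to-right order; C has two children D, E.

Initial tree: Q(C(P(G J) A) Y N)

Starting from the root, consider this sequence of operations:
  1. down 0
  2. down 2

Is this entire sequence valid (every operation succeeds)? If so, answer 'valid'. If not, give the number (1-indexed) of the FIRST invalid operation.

Answer: 2

Derivation:
Step 1 (down 0): focus=C path=0 depth=1 children=['P', 'A'] left=[] right=['Y', 'N'] parent=Q
Step 2 (down 2): INVALID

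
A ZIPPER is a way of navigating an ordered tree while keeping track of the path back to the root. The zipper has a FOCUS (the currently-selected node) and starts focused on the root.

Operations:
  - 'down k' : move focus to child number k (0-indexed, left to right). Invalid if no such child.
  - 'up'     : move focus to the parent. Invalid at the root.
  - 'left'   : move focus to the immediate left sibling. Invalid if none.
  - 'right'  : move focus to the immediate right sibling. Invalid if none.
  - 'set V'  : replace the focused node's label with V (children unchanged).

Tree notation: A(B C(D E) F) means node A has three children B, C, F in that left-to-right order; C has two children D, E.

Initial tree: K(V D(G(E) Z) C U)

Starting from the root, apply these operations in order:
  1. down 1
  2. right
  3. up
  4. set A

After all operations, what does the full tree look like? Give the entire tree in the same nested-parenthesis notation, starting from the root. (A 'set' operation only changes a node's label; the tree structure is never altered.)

Step 1 (down 1): focus=D path=1 depth=1 children=['G', 'Z'] left=['V'] right=['C', 'U'] parent=K
Step 2 (right): focus=C path=2 depth=1 children=[] left=['V', 'D'] right=['U'] parent=K
Step 3 (up): focus=K path=root depth=0 children=['V', 'D', 'C', 'U'] (at root)
Step 4 (set A): focus=A path=root depth=0 children=['V', 'D', 'C', 'U'] (at root)

Answer: A(V D(G(E) Z) C U)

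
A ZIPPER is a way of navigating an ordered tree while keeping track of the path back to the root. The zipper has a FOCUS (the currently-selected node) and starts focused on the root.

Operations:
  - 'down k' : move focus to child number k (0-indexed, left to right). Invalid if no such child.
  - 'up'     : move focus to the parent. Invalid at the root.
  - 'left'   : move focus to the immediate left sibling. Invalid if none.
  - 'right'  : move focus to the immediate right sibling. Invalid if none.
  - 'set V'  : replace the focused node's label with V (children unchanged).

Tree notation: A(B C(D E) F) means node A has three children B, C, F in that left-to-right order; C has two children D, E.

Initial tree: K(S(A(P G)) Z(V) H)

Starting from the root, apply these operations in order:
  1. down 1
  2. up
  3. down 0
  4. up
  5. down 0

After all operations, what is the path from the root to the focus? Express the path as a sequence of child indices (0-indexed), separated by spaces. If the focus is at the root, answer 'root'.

Answer: 0

Derivation:
Step 1 (down 1): focus=Z path=1 depth=1 children=['V'] left=['S'] right=['H'] parent=K
Step 2 (up): focus=K path=root depth=0 children=['S', 'Z', 'H'] (at root)
Step 3 (down 0): focus=S path=0 depth=1 children=['A'] left=[] right=['Z', 'H'] parent=K
Step 4 (up): focus=K path=root depth=0 children=['S', 'Z', 'H'] (at root)
Step 5 (down 0): focus=S path=0 depth=1 children=['A'] left=[] right=['Z', 'H'] parent=K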